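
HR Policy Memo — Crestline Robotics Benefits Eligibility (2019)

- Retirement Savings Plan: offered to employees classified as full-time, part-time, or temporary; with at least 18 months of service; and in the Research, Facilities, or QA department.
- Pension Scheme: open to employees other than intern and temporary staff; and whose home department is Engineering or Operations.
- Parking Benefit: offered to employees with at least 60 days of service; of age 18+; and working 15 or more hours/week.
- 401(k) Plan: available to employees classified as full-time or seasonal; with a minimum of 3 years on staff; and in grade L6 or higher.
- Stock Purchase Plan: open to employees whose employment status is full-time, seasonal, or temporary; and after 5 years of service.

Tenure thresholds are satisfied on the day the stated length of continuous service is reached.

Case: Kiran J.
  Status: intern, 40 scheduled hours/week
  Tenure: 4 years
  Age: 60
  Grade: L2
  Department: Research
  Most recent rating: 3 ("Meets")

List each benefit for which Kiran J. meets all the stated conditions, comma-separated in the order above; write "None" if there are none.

Retirement Savings Plan — status intern ✗ (requires full-time, part-time, or temporary) → not eligible.
Pension Scheme — status intern ✗ (excluded) → not eligible.
Parking Benefit — service 4 years ≥ 60 days ✓; age 60 ≥ 18 ✓; 40 hrs/wk ≥ 15 ✓ → eligible.
401(k) Plan — status intern ✗ (requires full-time or seasonal) → not eligible.
Stock Purchase Plan — status intern ✗ (requires full-time, seasonal, or temporary) → not eligible.

Parking Benefit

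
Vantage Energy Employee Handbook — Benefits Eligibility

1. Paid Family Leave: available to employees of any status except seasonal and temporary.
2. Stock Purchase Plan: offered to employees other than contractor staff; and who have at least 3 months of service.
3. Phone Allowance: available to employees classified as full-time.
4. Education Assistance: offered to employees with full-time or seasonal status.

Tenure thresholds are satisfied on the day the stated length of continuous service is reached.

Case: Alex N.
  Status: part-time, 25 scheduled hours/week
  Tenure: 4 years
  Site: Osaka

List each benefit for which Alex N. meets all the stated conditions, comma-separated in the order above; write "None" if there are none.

Paid Family Leave, Stock Purchase Plan

Paid Family Leave — status part-time ✓ (not excluded) → eligible.
Stock Purchase Plan — status part-time ✓ (not excluded); service 4 years ≥ 3 months (≈90 days) ✓ → eligible.
Phone Allowance — status part-time ✗ (requires full-time) → not eligible.
Education Assistance — status part-time ✗ (requires full-time or seasonal) → not eligible.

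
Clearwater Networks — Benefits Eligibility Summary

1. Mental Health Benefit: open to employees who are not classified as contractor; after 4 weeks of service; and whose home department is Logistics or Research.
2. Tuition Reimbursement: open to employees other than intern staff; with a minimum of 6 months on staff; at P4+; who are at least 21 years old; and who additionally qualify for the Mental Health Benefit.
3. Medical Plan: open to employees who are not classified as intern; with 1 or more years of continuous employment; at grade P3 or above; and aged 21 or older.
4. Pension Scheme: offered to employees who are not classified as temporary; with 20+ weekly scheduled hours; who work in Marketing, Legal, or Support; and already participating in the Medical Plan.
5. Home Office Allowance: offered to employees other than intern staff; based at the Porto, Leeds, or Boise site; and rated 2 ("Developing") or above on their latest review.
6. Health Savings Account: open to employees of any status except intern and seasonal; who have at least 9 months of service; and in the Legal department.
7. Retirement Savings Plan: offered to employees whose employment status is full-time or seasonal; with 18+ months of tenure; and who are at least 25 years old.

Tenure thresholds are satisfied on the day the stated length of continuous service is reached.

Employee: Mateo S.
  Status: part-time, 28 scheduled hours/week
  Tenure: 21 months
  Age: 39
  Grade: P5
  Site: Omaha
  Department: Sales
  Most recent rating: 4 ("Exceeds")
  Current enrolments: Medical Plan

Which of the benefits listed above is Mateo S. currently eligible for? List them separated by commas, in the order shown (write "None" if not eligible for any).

Medical Plan

Mental Health Benefit — status part-time ✓ (not excluded); service 21 months ≥ 4 weeks (≈28 days) ✓; dept Sales ✗ → not eligible.
Tuition Reimbursement — status part-time ✓ (not excluded); service 21 months ≥ 6 months ✓; grade P5 ≥ P4 ✓; age 39 ≥ 21 ✓; not eligible for Mental Health Benefit ✗ → not eligible.
Medical Plan — status part-time ✓ (not excluded); service 21 months ≥ 1 year (≈365 days) ✓; grade P5 ≥ P3 ✓; age 39 ≥ 21 ✓ → eligible.
Pension Scheme — status part-time ✓ (not excluded); 28 hrs/wk ≥ 20 ✓; dept Sales ✗ → not eligible.
Home Office Allowance — status part-time ✓ (not excluded); site Omaha ✗ (not Porto, Leeds, or Boise) → not eligible.
Health Savings Account — status part-time ✓ (not excluded); service 21 months ≥ 9 months ✓; dept Sales ✗ → not eligible.
Retirement Savings Plan — status part-time ✗ (requires full-time or seasonal) → not eligible.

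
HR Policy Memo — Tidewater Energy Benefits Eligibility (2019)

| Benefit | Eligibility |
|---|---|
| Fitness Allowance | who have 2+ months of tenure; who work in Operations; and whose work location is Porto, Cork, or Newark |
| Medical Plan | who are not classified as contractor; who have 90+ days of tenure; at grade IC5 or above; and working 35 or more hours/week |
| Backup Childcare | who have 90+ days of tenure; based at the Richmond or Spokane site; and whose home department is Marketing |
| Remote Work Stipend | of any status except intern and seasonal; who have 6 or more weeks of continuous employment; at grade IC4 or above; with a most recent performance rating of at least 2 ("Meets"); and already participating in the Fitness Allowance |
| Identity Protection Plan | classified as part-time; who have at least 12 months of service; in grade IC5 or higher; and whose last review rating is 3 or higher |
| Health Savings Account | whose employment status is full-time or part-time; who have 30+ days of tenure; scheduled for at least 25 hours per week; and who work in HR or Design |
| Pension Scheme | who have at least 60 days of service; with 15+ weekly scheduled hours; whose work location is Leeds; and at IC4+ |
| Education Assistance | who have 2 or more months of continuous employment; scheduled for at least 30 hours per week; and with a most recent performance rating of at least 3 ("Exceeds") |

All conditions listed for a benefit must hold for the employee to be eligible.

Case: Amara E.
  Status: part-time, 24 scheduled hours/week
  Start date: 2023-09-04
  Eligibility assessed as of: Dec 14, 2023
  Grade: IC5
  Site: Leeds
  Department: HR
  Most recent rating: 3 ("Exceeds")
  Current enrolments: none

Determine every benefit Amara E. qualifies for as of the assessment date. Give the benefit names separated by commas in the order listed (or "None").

Pension Scheme

Service from 2023-09-04 to Dec 14, 2023: 101 days.
Fitness Allowance — service 101 days ≥ 2 months (≈60 days) ✓; dept HR ✗ → not eligible.
Medical Plan — status part-time ✓ (not excluded); service 101 days ≥ 90 days ✓; grade IC5 ≥ IC5 ✓; 24 hrs/wk < 35 ✗ → not eligible.
Backup Childcare — service 101 days ≥ 90 days ✓; site Leeds ✗ (not Richmond or Spokane) → not eligible.
Remote Work Stipend — status part-time ✓ (not excluded); service 101 days ≥ 6 weeks (≈42 days) ✓; grade IC5 ≥ IC4 ✓; rating 3 ≥ 2 ✓; not enrolled in Fitness Allowance ✗ → not eligible.
Identity Protection Plan — status part-time ✓; service 101 days < 12 months (≈360 days) ✗ → not eligible.
Health Savings Account — status part-time ✓; service 101 days ≥ 30 days ✓; 24 hrs/wk < 25 ✗ → not eligible.
Pension Scheme — service 101 days ≥ 60 days ✓; 24 hrs/wk ≥ 15 ✓; site Leeds ✓; grade IC5 ≥ IC4 ✓ → eligible.
Education Assistance — service 101 days ≥ 2 months (≈60 days) ✓; 24 hrs/wk < 30 ✗ → not eligible.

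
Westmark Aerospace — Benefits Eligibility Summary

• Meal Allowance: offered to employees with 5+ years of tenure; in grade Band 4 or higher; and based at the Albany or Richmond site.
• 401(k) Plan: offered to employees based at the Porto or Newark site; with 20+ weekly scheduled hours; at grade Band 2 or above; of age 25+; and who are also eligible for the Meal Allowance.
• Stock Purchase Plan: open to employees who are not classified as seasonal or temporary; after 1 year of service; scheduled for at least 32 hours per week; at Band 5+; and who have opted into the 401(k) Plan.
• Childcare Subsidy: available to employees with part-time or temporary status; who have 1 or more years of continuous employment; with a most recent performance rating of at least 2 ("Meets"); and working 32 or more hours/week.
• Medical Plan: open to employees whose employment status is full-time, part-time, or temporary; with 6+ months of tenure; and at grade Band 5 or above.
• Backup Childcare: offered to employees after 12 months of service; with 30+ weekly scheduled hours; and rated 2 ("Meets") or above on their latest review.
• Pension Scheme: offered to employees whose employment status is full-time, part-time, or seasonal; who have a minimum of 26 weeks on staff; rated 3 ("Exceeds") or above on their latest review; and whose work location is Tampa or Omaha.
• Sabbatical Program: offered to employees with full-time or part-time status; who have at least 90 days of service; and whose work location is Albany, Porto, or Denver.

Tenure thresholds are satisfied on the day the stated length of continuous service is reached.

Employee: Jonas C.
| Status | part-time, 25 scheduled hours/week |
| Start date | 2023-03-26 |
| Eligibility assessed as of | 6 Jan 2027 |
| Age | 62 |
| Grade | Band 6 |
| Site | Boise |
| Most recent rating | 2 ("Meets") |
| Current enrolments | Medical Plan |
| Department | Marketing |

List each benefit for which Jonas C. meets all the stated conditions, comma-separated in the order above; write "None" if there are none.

Medical Plan

Service from 2023-03-26 to 6 Jan 2027: 1382 days.
Meal Allowance — service 1382 days < 5 years (≈1825 days) ✗ → not eligible.
401(k) Plan — site Boise ✗ (not Porto or Newark) → not eligible.
Stock Purchase Plan — status part-time ✓ (not excluded); service 1382 days ≥ 1 year (≈365 days) ✓; 25 hrs/wk < 32 ✗ → not eligible.
Childcare Subsidy — status part-time ✓; service 1382 days ≥ 1 year (≈365 days) ✓; rating 2 ≥ 2 ✓; 25 hrs/wk < 32 ✗ → not eligible.
Medical Plan — status part-time ✓; service 1382 days ≥ 6 months (≈180 days) ✓; grade Band 6 ≥ Band 5 ✓ → eligible.
Backup Childcare — service 1382 days ≥ 12 months (≈360 days) ✓; 25 hrs/wk < 30 ✗ → not eligible.
Pension Scheme — status part-time ✓; service 1382 days ≥ 26 weeks (≈182 days) ✓; rating 2 < 3 ✗ → not eligible.
Sabbatical Program — status part-time ✓; service 1382 days ≥ 90 days ✓; site Boise ✗ (not Albany, Porto, or Denver) → not eligible.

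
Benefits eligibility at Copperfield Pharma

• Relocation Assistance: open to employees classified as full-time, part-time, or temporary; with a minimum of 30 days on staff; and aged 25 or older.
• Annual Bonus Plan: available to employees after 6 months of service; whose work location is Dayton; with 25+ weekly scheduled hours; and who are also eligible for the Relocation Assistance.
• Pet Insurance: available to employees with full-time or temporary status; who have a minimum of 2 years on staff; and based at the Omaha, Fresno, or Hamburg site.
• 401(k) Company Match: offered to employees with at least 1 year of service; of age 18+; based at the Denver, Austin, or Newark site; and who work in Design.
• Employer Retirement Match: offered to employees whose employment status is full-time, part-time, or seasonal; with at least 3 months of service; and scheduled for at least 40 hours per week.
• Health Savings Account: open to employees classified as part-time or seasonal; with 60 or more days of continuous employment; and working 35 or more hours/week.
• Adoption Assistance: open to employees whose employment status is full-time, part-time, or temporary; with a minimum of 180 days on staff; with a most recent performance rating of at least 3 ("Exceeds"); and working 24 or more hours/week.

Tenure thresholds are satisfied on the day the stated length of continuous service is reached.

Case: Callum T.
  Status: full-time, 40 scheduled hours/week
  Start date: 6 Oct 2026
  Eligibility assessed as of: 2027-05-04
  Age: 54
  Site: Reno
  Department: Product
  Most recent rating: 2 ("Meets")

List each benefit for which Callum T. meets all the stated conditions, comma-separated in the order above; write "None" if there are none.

Relocation Assistance, Employer Retirement Match

Service from 6 Oct 2026 to 2027-05-04: 210 days.
Relocation Assistance — status full-time ✓; service 210 days ≥ 30 days ✓; age 54 ≥ 25 ✓ → eligible.
Annual Bonus Plan — service 210 days ≥ 6 months (≈180 days) ✓; site Reno ✗ (not Dayton) → not eligible.
Pet Insurance — status full-time ✓; service 210 days < 2 years (≈730 days) ✗ → not eligible.
401(k) Company Match — service 210 days < 1 year (≈365 days) ✗ → not eligible.
Employer Retirement Match — status full-time ✓; service 210 days ≥ 3 months (≈90 days) ✓; 40 hrs/wk ≥ 40 ✓ → eligible.
Health Savings Account — status full-time ✗ (requires part-time or seasonal) → not eligible.
Adoption Assistance — status full-time ✓; service 210 days ≥ 180 days ✓; rating 2 < 3 ✗ → not eligible.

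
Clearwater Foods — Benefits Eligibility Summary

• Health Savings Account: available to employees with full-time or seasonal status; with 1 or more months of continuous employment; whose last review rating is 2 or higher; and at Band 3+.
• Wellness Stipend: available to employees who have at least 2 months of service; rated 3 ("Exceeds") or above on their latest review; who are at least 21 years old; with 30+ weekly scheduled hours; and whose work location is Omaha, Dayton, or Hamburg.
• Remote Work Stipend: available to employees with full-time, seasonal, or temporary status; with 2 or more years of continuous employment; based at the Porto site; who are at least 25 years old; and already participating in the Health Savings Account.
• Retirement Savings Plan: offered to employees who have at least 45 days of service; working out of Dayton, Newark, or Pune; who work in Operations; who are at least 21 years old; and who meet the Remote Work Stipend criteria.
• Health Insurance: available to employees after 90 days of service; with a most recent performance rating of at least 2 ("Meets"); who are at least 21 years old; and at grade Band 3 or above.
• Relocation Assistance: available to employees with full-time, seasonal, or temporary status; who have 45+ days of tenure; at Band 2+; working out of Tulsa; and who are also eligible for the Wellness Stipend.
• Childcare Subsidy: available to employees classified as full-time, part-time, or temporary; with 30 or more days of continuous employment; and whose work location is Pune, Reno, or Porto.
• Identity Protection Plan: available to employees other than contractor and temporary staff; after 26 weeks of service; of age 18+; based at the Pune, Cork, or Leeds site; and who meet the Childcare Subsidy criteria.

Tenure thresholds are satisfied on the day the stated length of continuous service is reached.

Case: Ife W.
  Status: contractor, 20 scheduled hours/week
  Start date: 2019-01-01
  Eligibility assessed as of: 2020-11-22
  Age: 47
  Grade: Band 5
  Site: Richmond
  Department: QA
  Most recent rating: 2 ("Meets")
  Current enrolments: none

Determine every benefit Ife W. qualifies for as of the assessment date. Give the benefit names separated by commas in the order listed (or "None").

Service from 2019-01-01 to 2020-11-22: 691 days.
Health Savings Account — status contractor ✗ (requires full-time or seasonal) → not eligible.
Wellness Stipend — service 691 days ≥ 2 months (≈60 days) ✓; rating 2 < 3 ✗ → not eligible.
Remote Work Stipend — status contractor ✗ (requires full-time, seasonal, or temporary) → not eligible.
Retirement Savings Plan — service 691 days ≥ 45 days ✓; site Richmond ✗ (not Dayton, Newark, or Pune) → not eligible.
Health Insurance — service 691 days ≥ 90 days ✓; rating 2 ≥ 2 ✓; age 47 ≥ 21 ✓; grade Band 5 ≥ Band 3 ✓ → eligible.
Relocation Assistance — status contractor ✗ (requires full-time, seasonal, or temporary) → not eligible.
Childcare Subsidy — status contractor ✗ (requires full-time, part-time, or temporary) → not eligible.
Identity Protection Plan — status contractor ✗ (excluded) → not eligible.

Health Insurance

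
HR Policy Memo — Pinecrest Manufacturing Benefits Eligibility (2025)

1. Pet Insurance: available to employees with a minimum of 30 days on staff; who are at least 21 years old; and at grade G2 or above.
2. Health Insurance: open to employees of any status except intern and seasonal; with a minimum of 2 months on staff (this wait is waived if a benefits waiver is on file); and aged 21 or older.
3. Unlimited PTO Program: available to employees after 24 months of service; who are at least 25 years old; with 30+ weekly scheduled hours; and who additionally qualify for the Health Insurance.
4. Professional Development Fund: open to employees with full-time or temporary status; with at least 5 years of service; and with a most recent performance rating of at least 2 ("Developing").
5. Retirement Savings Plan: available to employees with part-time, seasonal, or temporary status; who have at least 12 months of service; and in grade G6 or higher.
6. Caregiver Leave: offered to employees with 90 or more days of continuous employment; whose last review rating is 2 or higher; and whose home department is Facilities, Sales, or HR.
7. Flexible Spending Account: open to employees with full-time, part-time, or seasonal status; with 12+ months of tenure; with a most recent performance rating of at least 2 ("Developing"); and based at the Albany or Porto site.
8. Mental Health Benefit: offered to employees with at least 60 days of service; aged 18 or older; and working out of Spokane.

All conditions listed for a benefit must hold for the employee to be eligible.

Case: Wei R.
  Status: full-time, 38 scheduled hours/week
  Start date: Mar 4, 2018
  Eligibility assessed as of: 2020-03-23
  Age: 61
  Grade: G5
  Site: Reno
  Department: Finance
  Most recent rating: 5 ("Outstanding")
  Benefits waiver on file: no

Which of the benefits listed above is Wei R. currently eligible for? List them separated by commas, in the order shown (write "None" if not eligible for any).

Service from Mar 4, 2018 to 2020-03-23: 750 days.
Pet Insurance — service 750 days ≥ 30 days ✓; age 61 ≥ 21 ✓; grade G5 ≥ G2 ✓ → eligible.
Health Insurance — status full-time ✓ (not excluded); no waiver, service 750 days ≥ 2 months (≈60 days) ✓; age 61 ≥ 21 ✓ → eligible.
Unlimited PTO Program — service 750 days ≥ 24 months (≈720 days) ✓; age 61 ≥ 25 ✓; 38 hrs/wk ≥ 30 ✓; eligible for Health Insurance ✓ → eligible.
Professional Development Fund — status full-time ✓; service 750 days < 5 years (≈1825 days) ✗ → not eligible.
Retirement Savings Plan — status full-time ✗ (requires part-time, seasonal, or temporary) → not eligible.
Caregiver Leave — service 750 days ≥ 90 days ✓; rating 5 ≥ 2 ✓; dept Finance ✗ → not eligible.
Flexible Spending Account — status full-time ✓; service 750 days ≥ 12 months (≈360 days) ✓; rating 5 ≥ 2 ✓; site Reno ✗ (not Albany or Porto) → not eligible.
Mental Health Benefit — service 750 days ≥ 60 days ✓; age 61 ≥ 18 ✓; site Reno ✗ (not Spokane) → not eligible.

Pet Insurance, Health Insurance, Unlimited PTO Program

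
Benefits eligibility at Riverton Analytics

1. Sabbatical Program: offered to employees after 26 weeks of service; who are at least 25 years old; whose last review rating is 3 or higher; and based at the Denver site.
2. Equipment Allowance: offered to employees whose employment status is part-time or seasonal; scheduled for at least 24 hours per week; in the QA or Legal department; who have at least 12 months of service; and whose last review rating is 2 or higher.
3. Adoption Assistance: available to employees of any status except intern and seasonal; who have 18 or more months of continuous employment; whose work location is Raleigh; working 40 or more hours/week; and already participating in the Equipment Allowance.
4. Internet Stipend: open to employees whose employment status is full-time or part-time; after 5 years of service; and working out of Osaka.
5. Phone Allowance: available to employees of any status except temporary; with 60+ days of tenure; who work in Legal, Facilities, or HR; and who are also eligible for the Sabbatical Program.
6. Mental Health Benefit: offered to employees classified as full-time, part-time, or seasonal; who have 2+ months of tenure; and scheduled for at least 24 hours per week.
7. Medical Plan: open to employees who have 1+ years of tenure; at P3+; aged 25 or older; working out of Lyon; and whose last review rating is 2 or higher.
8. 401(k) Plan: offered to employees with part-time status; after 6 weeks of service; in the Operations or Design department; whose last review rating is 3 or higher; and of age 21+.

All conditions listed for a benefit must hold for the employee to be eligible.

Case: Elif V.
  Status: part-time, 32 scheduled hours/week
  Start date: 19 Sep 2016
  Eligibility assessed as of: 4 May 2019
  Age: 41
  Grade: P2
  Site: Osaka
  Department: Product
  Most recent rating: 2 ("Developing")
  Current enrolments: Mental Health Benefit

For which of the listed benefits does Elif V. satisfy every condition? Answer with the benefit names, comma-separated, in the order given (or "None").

Service from 19 Sep 2016 to 4 May 2019: 957 days.
Sabbatical Program — service 957 days ≥ 26 weeks (≈182 days) ✓; age 41 ≥ 25 ✓; rating 2 < 3 ✗ → not eligible.
Equipment Allowance — status part-time ✓; 32 hrs/wk ≥ 24 ✓; dept Product ✗ → not eligible.
Adoption Assistance — status part-time ✓ (not excluded); service 957 days ≥ 18 months (≈540 days) ✓; site Osaka ✗ (not Raleigh) → not eligible.
Internet Stipend — status part-time ✓; service 957 days < 5 years (≈1825 days) ✗ → not eligible.
Phone Allowance — status part-time ✓ (not excluded); service 957 days ≥ 60 days ✓; dept Product ✗ → not eligible.
Mental Health Benefit — status part-time ✓; service 957 days ≥ 2 months (≈60 days) ✓; 32 hrs/wk ≥ 24 ✓ → eligible.
Medical Plan — service 957 days ≥ 1 year (≈365 days) ✓; grade P2 < P3 ✗ → not eligible.
401(k) Plan — status part-time ✓; service 957 days ≥ 6 weeks (≈42 days) ✓; dept Product ✗ → not eligible.

Mental Health Benefit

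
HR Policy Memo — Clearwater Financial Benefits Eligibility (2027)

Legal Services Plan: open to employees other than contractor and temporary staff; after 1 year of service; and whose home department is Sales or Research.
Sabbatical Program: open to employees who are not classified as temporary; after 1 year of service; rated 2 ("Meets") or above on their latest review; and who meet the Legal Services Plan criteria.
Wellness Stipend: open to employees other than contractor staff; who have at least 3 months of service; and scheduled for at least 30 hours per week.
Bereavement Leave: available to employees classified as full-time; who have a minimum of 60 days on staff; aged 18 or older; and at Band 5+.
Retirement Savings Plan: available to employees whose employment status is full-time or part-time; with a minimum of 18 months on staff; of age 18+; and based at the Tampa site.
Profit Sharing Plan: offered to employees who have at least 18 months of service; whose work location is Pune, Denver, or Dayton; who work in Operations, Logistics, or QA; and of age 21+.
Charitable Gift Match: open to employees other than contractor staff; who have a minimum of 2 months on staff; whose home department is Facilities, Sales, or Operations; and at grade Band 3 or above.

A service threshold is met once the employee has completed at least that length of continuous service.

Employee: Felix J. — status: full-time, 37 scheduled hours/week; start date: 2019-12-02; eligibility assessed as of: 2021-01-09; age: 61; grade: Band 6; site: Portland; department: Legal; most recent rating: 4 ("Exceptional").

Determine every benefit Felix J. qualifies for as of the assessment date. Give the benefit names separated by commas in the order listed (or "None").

Wellness Stipend, Bereavement Leave

Service from 2019-12-02 to 2021-01-09: 404 days.
Legal Services Plan — status full-time ✓ (not excluded); service 404 days ≥ 1 year (≈365 days) ✓; dept Legal ✗ → not eligible.
Sabbatical Program — status full-time ✓ (not excluded); service 404 days ≥ 1 year (≈365 days) ✓; rating 4 ≥ 2 ✓; not eligible for Legal Services Plan ✗ → not eligible.
Wellness Stipend — status full-time ✓ (not excluded); service 404 days ≥ 3 months (≈90 days) ✓; 37 hrs/wk ≥ 30 ✓ → eligible.
Bereavement Leave — status full-time ✓; service 404 days ≥ 60 days ✓; age 61 ≥ 18 ✓; grade Band 6 ≥ Band 5 ✓ → eligible.
Retirement Savings Plan — status full-time ✓; service 404 days < 18 months (≈540 days) ✗ → not eligible.
Profit Sharing Plan — service 404 days < 18 months (≈540 days) ✗ → not eligible.
Charitable Gift Match — status full-time ✓ (not excluded); service 404 days ≥ 2 months (≈60 days) ✓; dept Legal ✗ → not eligible.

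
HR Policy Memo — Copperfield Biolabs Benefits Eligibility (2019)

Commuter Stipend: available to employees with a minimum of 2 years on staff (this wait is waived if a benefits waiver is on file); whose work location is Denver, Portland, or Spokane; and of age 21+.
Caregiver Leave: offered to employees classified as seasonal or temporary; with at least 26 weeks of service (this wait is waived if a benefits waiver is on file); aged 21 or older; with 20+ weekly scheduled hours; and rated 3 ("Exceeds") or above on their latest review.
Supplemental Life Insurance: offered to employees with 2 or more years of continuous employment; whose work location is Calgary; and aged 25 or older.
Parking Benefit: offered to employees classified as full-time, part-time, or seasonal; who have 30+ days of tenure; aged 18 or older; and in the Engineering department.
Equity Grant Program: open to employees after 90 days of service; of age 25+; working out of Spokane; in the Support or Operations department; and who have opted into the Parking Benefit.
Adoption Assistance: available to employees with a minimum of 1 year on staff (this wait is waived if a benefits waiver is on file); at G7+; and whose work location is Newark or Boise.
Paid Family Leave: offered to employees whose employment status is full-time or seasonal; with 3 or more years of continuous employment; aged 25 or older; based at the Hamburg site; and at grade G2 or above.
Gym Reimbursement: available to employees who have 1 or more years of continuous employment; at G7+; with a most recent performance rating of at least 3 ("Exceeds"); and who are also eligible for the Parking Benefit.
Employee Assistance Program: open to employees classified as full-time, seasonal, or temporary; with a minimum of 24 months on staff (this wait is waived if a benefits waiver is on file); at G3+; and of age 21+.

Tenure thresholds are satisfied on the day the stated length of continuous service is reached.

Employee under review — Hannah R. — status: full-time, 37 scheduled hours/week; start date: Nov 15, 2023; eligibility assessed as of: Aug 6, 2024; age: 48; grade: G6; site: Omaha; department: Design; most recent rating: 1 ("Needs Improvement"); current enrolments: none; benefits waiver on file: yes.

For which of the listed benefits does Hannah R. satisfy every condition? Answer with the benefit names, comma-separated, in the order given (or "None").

Employee Assistance Program

Service from Nov 15, 2023 to Aug 6, 2024: 265 days.
Commuter Stipend — benefits waiver on file ✓; site Omaha ✗ (not Denver, Portland, or Spokane) → not eligible.
Caregiver Leave — status full-time ✗ (requires seasonal or temporary) → not eligible.
Supplemental Life Insurance — service 265 days < 2 years (≈730 days) ✗ → not eligible.
Parking Benefit — status full-time ✓; service 265 days ≥ 30 days ✓; age 48 ≥ 18 ✓; dept Design ✗ → not eligible.
Equity Grant Program — service 265 days ≥ 90 days ✓; age 48 ≥ 25 ✓; site Omaha ✗ (not Spokane) → not eligible.
Adoption Assistance — benefits waiver on file ✓; grade G6 < G7 ✗ → not eligible.
Paid Family Leave — status full-time ✓; service 265 days < 3 years (≈1095 days) ✗ → not eligible.
Gym Reimbursement — service 265 days < 1 year (≈365 days) ✗ → not eligible.
Employee Assistance Program — status full-time ✓; benefits waiver on file ✓; grade G6 ≥ G3 ✓; age 48 ≥ 21 ✓ → eligible.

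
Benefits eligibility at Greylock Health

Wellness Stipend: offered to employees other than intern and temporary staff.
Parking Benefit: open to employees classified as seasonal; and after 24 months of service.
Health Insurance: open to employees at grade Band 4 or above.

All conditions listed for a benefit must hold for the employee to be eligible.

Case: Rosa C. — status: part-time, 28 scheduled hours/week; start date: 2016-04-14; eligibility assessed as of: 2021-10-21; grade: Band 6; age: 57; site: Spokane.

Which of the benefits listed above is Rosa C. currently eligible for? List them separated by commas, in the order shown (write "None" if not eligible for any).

Service from 2016-04-14 to 2021-10-21: 2016 days.
Wellness Stipend — status part-time ✓ (not excluded) → eligible.
Parking Benefit — status part-time ✗ (requires seasonal) → not eligible.
Health Insurance — grade Band 6 ≥ Band 4 ✓ → eligible.

Wellness Stipend, Health Insurance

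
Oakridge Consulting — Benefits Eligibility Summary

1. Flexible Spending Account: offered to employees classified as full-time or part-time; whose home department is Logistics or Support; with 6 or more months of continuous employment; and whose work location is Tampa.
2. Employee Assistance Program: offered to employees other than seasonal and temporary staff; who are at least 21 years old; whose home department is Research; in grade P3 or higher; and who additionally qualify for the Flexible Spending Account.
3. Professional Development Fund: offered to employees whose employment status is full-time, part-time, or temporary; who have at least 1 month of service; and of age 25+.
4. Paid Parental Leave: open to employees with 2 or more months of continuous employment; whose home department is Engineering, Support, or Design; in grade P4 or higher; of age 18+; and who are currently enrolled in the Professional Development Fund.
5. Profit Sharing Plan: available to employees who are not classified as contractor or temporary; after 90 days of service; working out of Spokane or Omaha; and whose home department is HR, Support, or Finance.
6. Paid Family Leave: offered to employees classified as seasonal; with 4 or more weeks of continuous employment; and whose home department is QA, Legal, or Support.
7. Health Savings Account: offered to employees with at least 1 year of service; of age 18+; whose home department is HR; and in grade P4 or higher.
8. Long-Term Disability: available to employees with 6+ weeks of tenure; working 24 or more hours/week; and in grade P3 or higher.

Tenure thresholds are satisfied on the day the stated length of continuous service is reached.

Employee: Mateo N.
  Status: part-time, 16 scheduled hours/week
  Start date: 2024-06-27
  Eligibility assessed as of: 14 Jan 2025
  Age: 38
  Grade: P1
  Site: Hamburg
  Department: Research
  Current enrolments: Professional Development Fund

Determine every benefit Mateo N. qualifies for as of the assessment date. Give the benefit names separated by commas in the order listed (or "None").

Service from 2024-06-27 to 14 Jan 2025: 201 days.
Flexible Spending Account — status part-time ✓; dept Research ✗ → not eligible.
Employee Assistance Program — status part-time ✓ (not excluded); age 38 ≥ 21 ✓; dept Research ✓; grade P1 < P3 ✗ → not eligible.
Professional Development Fund — status part-time ✓; service 201 days ≥ 1 month (≈30 days) ✓; age 38 ≥ 25 ✓ → eligible.
Paid Parental Leave — service 201 days ≥ 2 months (≈60 days) ✓; dept Research ✗ → not eligible.
Profit Sharing Plan — status part-time ✓ (not excluded); service 201 days ≥ 90 days ✓; site Hamburg ✗ (not Spokane or Omaha) → not eligible.
Paid Family Leave — status part-time ✗ (requires seasonal) → not eligible.
Health Savings Account — service 201 days < 1 year (≈365 days) ✗ → not eligible.
Long-Term Disability — service 201 days ≥ 6 weeks (≈42 days) ✓; 16 hrs/wk < 24 ✗ → not eligible.

Professional Development Fund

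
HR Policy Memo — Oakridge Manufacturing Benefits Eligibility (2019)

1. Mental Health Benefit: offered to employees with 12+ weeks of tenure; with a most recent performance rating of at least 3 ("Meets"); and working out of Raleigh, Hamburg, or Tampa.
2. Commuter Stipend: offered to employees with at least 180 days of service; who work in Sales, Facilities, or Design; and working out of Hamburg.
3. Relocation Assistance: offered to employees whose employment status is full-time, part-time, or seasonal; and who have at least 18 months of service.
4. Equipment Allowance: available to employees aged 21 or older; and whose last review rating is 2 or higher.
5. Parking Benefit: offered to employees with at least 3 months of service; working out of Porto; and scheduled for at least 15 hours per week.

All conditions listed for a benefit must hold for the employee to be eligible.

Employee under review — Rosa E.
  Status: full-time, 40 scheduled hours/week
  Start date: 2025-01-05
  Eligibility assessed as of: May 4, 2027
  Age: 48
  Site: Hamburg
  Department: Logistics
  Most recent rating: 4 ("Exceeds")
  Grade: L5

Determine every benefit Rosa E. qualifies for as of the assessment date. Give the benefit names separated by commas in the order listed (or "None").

Service from 2025-01-05 to May 4, 2027: 849 days.
Mental Health Benefit — service 849 days ≥ 12 weeks (≈84 days) ✓; rating 4 ≥ 3 ✓; site Hamburg ✓ → eligible.
Commuter Stipend — service 849 days ≥ 180 days ✓; dept Logistics ✗ → not eligible.
Relocation Assistance — status full-time ✓; service 849 days ≥ 18 months (≈540 days) ✓ → eligible.
Equipment Allowance — age 48 ≥ 21 ✓; rating 4 ≥ 2 ✓ → eligible.
Parking Benefit — service 849 days ≥ 3 months (≈90 days) ✓; site Hamburg ✗ (not Porto) → not eligible.

Mental Health Benefit, Relocation Assistance, Equipment Allowance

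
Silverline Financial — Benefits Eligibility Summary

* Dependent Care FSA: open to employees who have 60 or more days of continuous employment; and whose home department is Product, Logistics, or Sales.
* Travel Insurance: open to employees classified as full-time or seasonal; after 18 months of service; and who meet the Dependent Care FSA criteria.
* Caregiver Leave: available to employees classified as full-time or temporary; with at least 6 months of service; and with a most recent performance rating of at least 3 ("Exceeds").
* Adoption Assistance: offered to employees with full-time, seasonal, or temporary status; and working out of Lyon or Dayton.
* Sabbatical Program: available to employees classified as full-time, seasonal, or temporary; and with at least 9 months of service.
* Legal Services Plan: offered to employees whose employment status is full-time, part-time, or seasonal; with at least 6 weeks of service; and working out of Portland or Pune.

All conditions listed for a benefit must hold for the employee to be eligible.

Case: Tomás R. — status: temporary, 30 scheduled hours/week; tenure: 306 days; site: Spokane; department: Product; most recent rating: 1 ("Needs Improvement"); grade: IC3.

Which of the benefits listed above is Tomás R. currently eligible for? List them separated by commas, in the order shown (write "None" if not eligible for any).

Dependent Care FSA, Sabbatical Program

Dependent Care FSA — service 306 days ≥ 60 days ✓; dept Product ✓ → eligible.
Travel Insurance — status temporary ✗ (requires full-time or seasonal) → not eligible.
Caregiver Leave — status temporary ✓; service 306 days ≥ 6 months (≈180 days) ✓; rating 1 < 3 ✗ → not eligible.
Adoption Assistance — status temporary ✓; site Spokane ✗ (not Lyon or Dayton) → not eligible.
Sabbatical Program — status temporary ✓; service 306 days ≥ 9 months (≈270 days) ✓ → eligible.
Legal Services Plan — status temporary ✗ (requires full-time, part-time, or seasonal) → not eligible.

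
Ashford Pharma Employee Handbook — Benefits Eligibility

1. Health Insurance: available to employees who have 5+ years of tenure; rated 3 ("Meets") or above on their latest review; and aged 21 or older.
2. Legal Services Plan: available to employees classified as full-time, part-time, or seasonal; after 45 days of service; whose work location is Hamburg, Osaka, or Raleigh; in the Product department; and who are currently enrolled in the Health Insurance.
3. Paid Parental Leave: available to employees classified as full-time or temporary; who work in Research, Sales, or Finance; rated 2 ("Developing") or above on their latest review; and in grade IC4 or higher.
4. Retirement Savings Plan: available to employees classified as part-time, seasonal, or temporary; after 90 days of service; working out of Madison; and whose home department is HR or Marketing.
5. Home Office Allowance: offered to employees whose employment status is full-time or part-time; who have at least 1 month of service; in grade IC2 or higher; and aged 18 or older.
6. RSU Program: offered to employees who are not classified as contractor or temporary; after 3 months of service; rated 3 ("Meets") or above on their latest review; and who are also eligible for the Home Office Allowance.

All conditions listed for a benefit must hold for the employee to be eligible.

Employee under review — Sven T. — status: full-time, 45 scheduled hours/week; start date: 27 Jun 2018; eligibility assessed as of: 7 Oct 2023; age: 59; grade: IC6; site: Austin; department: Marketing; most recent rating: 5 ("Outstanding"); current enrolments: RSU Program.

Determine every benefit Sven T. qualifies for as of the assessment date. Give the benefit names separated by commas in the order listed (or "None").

Service from 27 Jun 2018 to 7 Oct 2023: 1928 days.
Health Insurance — service 1928 days ≥ 5 years (≈1825 days) ✓; rating 5 ≥ 3 ✓; age 59 ≥ 21 ✓ → eligible.
Legal Services Plan — status full-time ✓; service 1928 days ≥ 45 days ✓; site Austin ✗ (not Hamburg, Osaka, or Raleigh) → not eligible.
Paid Parental Leave — status full-time ✓; dept Marketing ✗ → not eligible.
Retirement Savings Plan — status full-time ✗ (requires part-time, seasonal, or temporary) → not eligible.
Home Office Allowance — status full-time ✓; service 1928 days ≥ 1 month (≈30 days) ✓; grade IC6 ≥ IC2 ✓; age 59 ≥ 18 ✓ → eligible.
RSU Program — status full-time ✓ (not excluded); service 1928 days ≥ 3 months (≈90 days) ✓; rating 5 ≥ 3 ✓; eligible for Home Office Allowance ✓ → eligible.

Health Insurance, Home Office Allowance, RSU Program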